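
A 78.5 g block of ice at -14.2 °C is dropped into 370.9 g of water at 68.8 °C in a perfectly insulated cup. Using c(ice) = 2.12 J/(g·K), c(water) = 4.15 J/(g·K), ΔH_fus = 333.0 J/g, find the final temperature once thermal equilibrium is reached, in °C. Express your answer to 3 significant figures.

T_f = 41.5 °C

Heat to bring ice to 0 °C and melt it: q₁ = 78.5×2.12×14.2 + 78.5×333.0 = 28504 J
Heat the water can supply cooling to 0 °C: 370.9×4.15×68.8 = 105899 J > q₁, so all ice melts.
Energy balance: 370.9×4.15×(68.8 − T) = 28504 + 78.5×4.15×(T − 0)
1539.235(68.8 − T) = 28504 + 325.775 T
105899 − 28504 = 1865.010 T
T = 77395 / 1865.010 = 41.50 °C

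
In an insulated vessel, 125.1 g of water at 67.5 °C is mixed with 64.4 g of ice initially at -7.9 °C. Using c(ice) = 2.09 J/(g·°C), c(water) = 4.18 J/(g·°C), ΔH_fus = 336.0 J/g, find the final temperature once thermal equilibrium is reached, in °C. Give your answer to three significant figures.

Heat to bring ice to 0 °C and melt it: q₁ = 64.4×2.09×7.9 + 64.4×336.0 = 22702 J
Heat the water can supply cooling to 0 °C: 125.1×4.18×67.5 = 35297.0 J > q₁, so all ice melts.
Energy balance: 125.1×4.18×(67.5 − T) = 22702 + 64.4×4.18×(T − 0)
522.918(67.5 − T) = 22702 + 269.192 T
35297.0 − 22702 = 792.110 T
T = 12595.0 / 792.110 = 15.90 °C

T_f = 15.9 °C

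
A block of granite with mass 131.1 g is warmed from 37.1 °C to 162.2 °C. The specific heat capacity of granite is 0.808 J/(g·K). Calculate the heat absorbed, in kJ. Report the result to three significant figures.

q = m c ΔT = 131.1 × 0.808 × (162.2 − 37.1)
q = 131.1 × 0.808 × 125.1 = 13250 J = 13.3 kJ

q = 13.3 kJ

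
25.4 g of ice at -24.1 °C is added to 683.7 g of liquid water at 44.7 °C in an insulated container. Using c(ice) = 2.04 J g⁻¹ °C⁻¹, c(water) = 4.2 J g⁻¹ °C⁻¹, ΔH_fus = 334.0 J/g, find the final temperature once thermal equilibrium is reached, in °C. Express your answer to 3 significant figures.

Heat to bring ice to 0 °C and melt it: q₁ = 25.4×2.04×24.1 + 25.4×334.0 = 9732.4 J
Heat the water can supply cooling to 0 °C: 683.7×4.2×44.7 = 128358 J > q₁, so all ice melts.
Energy balance: 683.7×4.2×(44.7 − T) = 9732.4 + 25.4×4.2×(T − 0)
2871.54(44.7 − T) = 9732.4 + 106.68 T
128358 − 9732.4 = 2978.22 T
T = 118625.6 / 2978.22 = 39.83 °C

T_f = 39.8 °C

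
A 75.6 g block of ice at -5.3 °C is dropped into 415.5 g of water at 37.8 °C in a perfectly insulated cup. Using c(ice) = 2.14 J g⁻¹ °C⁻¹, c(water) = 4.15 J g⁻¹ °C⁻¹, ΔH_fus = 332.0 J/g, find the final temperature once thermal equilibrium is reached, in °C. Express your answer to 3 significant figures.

Heat to bring ice to 0 °C and melt it: q₁ = 75.6×2.14×5.3 + 75.6×332.0 = 25957 J
Heat the water can supply cooling to 0 °C: 415.5×4.15×37.8 = 65179.5 J > q₁, so all ice melts.
Energy balance: 415.5×4.15×(37.8 − T) = 25957 + 75.6×4.15×(T − 0)
1724.325(37.8 − T) = 25957 + 313.74 T
65179.5 − 25957 = 2038.065 T
T = 39222.5 / 2038.065 = 19.24 °C

T_f = 19.2 °C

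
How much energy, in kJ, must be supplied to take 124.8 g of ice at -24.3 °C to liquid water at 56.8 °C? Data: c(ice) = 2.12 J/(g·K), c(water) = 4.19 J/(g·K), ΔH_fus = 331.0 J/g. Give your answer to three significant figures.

q1 (heat ice -24.3→0.0 °C): 124.8 × 2.12 × 24.3 = 6429 J
q2 (melt at 0 °C): 124.8 × 331.0 = 41309 J
q3 (heat water 0.0→56.8 °C): 124.8 × 4.19 × 56.8 = 29701 J
Total: 6429 + 41309 + 29701 = 77439 J = 77.4 kJ

q = 77.4 kJ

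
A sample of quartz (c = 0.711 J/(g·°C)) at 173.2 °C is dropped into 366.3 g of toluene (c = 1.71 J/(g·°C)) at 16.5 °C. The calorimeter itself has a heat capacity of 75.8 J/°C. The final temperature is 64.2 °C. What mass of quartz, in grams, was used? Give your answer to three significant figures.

m = 432 g

q_gained = (366.3 × 1.71 + 75.8) × (64.2 − 16.5) = 33490 J
q_lost = m × 0.711 × (173.2 − 64.2) = 77.499 m
m = 33490 / 77.499 = 432 g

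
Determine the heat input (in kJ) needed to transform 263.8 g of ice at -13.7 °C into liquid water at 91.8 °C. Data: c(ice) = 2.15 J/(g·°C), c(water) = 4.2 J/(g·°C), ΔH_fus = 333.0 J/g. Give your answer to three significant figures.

q1 (heat ice -13.7→0.0 °C): 263.8 × 2.15 × 13.7 = 7770 J
q2 (melt at 0 °C): 263.8 × 333.0 = 87845 J
q3 (heat water 0.0→91.8 °C): 263.8 × 4.2 × 91.8 = 101711 J
Total: 7770 + 87845 + 101711 = 197326 J = 197 kJ

q = 197 kJ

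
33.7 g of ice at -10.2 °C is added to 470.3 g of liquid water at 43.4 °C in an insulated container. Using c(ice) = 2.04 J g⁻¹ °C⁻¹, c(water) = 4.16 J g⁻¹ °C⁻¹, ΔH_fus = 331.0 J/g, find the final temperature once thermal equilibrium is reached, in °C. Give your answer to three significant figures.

T_f = 34.8 °C

Heat to bring ice to 0 °C and melt it: q₁ = 33.7×2.04×10.2 + 33.7×331.0 = 11856 J
Heat the water can supply cooling to 0 °C: 470.3×4.16×43.4 = 84909.8 J > q₁, so all ice melts.
Energy balance: 470.3×4.16×(43.4 − T) = 11856 + 33.7×4.16×(T − 0)
1956.448(43.4 − T) = 11856 + 140.192 T
84909.8 − 11856 = 2096.640 T
T = 73053.8 / 2096.640 = 34.84 °C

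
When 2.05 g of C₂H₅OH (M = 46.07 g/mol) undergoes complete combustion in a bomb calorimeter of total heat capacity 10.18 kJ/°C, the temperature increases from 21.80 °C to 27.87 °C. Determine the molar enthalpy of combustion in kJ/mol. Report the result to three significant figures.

ΔH = -1390 kJ/mol

ΔT = 27.87 − 21.80 = 6.07 °C
q_cal = C_cal × ΔT = 10.18 × 6.07 = 61.7926 kJ
n = 2.05 / 46.07 = 0.04450 mol
q_rxn = −q_cal = -61.7926 kJ
ΔH = -61.7926 / 0.04450 = -1389 kJ/mol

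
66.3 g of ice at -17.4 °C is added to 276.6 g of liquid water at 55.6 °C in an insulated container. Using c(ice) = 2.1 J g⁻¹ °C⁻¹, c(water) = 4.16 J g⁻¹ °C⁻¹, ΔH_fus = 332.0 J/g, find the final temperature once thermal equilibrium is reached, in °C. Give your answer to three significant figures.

T_f = 27.7 °C

Heat to bring ice to 0 °C and melt it: q₁ = 66.3×2.1×17.4 + 66.3×332.0 = 24434 J
Heat the water can supply cooling to 0 °C: 276.6×4.16×55.6 = 63976.5 J > q₁, so all ice melts.
Energy balance: 276.6×4.16×(55.6 − T) = 24434 + 66.3×4.16×(T − 0)
1150.656(55.6 − T) = 24434 + 275.808 T
63976.5 − 24434 = 1426.464 T
T = 39542.5 / 1426.464 = 27.72 °C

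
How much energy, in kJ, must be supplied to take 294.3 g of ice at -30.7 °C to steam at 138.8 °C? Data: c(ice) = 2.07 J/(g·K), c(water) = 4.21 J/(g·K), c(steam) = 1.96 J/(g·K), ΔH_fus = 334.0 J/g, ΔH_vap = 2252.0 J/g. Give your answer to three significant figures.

q = 926 kJ

q1 (heat ice -30.7→0.0 °C): 294.3 × 2.07 × 30.7 = 18702 J
q2 (melt at 0 °C): 294.3 × 334.0 = 98296 J
q3 (heat water 0.0→100.0 °C): 294.3 × 4.21 × 100.0 = 123900 J
q4 (vaporize at 100 °C): 294.3 × 2252.0 = 662764 J
q5 (heat steam 100.0→138.8 °C): 294.3 × 1.96 × 38.8 = 22381 J
Total: 18702 + 98296 + 123900 + 662764 + 22381 = 926043 J = 926 kJ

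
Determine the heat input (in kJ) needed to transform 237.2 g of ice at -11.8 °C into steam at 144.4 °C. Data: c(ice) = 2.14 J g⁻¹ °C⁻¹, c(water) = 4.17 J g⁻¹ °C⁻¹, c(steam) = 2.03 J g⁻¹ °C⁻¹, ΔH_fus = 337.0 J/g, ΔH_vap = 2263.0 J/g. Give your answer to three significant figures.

q1 (heat ice -11.8→0.0 °C): 237.2 × 2.14 × 11.8 = 5990 J
q2 (melt at 0 °C): 237.2 × 337.0 = 79936 J
q3 (heat water 0.0→100.0 °C): 237.2 × 4.17 × 100.0 = 98912 J
q4 (vaporize at 100 °C): 237.2 × 2263.0 = 536784 J
q5 (heat steam 100.0→144.4 °C): 237.2 × 2.03 × 44.4 = 21379 J
Total: 5990 + 79936 + 98912 + 536784 + 21379 = 743001 J = 743 kJ

q = 743 kJ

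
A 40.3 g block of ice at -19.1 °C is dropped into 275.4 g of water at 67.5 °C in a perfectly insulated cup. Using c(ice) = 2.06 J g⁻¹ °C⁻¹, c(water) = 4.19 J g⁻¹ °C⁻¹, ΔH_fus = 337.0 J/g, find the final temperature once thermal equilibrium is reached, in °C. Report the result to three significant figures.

T_f = 47.4 °C

Heat to bring ice to 0 °C and melt it: q₁ = 40.3×2.06×19.1 + 40.3×337.0 = 15167 J
Heat the water can supply cooling to 0 °C: 275.4×4.19×67.5 = 77890.0 J > q₁, so all ice melts.
Energy balance: 275.4×4.19×(67.5 − T) = 15167 + 40.3×4.19×(T − 0)
1153.926(67.5 − T) = 15167 + 168.857 T
77890.0 − 15167 = 1322.783 T
T = 62723.0 / 1322.783 = 47.42 °C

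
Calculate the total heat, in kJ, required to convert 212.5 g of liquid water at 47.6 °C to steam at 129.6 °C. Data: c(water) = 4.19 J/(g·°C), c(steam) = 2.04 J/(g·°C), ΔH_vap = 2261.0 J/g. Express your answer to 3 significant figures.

q1 (heat water 47.6→100.0 °C): 212.5 × 4.19 × 52.4 = 46656 J
q2 (vaporize at 100 °C): 212.5 × 2261.0 = 480463 J
q3 (heat steam 100.0→129.6 °C): 212.5 × 2.04 × 29.6 = 12832 J
Total: 46656 + 480463 + 12832 = 539951 J = 540 kJ

q = 540 kJ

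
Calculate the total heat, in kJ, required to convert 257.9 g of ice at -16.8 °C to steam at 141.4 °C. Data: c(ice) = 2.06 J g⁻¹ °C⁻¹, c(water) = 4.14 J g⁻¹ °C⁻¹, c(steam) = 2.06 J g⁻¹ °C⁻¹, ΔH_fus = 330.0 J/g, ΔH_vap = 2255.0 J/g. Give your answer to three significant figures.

q1 (heat ice -16.8→0.0 °C): 257.9 × 2.06 × 16.8 = 8925 J
q2 (melt at 0 °C): 257.9 × 330.0 = 85107 J
q3 (heat water 0.0→100.0 °C): 257.9 × 4.14 × 100.0 = 106771 J
q4 (vaporize at 100 °C): 257.9 × 2255.0 = 581565 J
q5 (heat steam 100.0→141.4 °C): 257.9 × 2.06 × 41.4 = 21995 J
Total: 8925 + 85107 + 106771 + 581565 + 21995 = 804363 J = 804 kJ

q = 804 kJ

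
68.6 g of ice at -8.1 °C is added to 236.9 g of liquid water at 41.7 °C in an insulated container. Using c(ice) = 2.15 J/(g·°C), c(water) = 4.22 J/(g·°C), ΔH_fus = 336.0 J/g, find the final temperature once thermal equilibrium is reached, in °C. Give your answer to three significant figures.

T_f = 13.5 °C

Heat to bring ice to 0 °C and melt it: q₁ = 68.6×2.15×8.1 + 68.6×336.0 = 24244 J
Heat the water can supply cooling to 0 °C: 236.9×4.22×41.7 = 41688.2 J > q₁, so all ice melts.
Energy balance: 236.9×4.22×(41.7 − T) = 24244 + 68.6×4.22×(T − 0)
999.718(41.7 − T) = 24244 + 289.492 T
41688.2 − 24244 = 1289.210 T
T = 17444.2 / 1289.210 = 13.53 °C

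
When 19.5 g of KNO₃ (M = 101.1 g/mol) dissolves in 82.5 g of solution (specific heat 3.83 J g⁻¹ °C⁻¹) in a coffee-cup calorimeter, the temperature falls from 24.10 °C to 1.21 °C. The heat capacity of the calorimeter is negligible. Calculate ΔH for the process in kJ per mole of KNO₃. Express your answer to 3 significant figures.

|ΔT| = |1.21 − 24.10| = 22.89 °C
|q_surr| = (82.5 × 3.83) × 22.89 = 315.975 × 22.89 = 7233 J
n(KNO₃) = 19.5 / 101.1 = 0.1929 mol
Temperature fell, so q_rxn = +|q_surr| = 7.233 kJ
ΔH = q_rxn / n = 37.50 kJ/mol

ΔH = 37.5 kJ/mol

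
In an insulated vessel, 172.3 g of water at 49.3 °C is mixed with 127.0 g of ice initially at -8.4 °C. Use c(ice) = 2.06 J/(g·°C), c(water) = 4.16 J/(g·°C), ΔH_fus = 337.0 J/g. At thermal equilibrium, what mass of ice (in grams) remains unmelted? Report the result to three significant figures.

m_ice remaining = 28.7 g

Heat to warm all ice to 0 °C: 127.0×2.06×8.4 = 2197.6 J
Heat released by water cooling to 0 °C: 172.3×4.16×49.3 = 35337 J
35337 J < 2197.6 + 127.0×337.0 = 44996.6 J, so not all ice melts; final T = 0 °C.
Heat left for melting: 35337 − 2197.6 = 33139.4 J
Mass melted = 33139.4 / 337.0 = 98.34 g
Ice remaining = 127.0 − 98.34 = 28.66 g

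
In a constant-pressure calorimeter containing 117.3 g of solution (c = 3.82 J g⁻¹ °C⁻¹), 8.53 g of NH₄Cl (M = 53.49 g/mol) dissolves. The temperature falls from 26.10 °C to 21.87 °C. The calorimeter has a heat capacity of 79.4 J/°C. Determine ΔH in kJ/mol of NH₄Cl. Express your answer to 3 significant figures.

|ΔT| = |21.87 − 26.10| = 4.23 °C
|q_surr| = (117.3 × 3.82 + 79.4) × 4.23 = 527.486 × 4.23 = 2231 J
n(NH₄Cl) = 8.53 / 53.49 = 0.1595 mol
Temperature fell, so q_rxn = +|q_surr| = 2.231 kJ
ΔH = q_rxn / n = 13.99 kJ/mol

ΔH = 14.0 kJ/mol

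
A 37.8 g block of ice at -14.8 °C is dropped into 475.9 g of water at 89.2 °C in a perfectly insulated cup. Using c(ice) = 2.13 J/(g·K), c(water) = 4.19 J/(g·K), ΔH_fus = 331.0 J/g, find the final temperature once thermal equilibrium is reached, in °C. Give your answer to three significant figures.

Heat to bring ice to 0 °C and melt it: q₁ = 37.8×2.13×14.8 + 37.8×331.0 = 13703 J
Heat the water can supply cooling to 0 °C: 475.9×4.19×89.2 = 177867 J > q₁, so all ice melts.
Energy balance: 475.9×4.19×(89.2 − T) = 13703 + 37.8×4.19×(T − 0)
1994.021(89.2 − T) = 13703 + 158.382 T
177867 − 13703 = 2152.403 T
T = 164164 / 2152.403 = 76.27 °C

T_f = 76.3 °C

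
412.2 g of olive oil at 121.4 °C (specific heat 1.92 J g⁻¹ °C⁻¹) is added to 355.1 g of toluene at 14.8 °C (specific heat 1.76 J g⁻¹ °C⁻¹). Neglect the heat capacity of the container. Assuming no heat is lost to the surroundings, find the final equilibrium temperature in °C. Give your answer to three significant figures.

Heat lost by olive oil = heat gained by toluene.
(412.2)(1.92)(121.4 − T) = (355.1)(1.76)(T − 14.8)
791.424 (121.4 − T) = 624.976 (T − 14.8)
96079 − 791.424 T = 624.976 T − 9249.6
105328.6 = 1416.400 T
T = 74.36 °C

T_f = 74.4 °C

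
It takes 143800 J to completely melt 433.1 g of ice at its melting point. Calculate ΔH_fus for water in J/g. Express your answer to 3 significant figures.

ΔH_fus = 332 J/g

ΔH_fus = q / m = 143800 / 433.1 = 332 J/g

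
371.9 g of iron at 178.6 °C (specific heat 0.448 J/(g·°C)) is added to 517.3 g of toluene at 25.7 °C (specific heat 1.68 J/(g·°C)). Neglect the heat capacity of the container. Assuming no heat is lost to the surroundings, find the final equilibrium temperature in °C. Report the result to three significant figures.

T_f = 50.3 °C

Heat lost by iron = heat gained by toluene.
(371.9)(0.448)(178.6 − T) = (517.3)(1.68)(T − 25.7)
166.6112 (178.6 − T) = 869.064 (T − 25.7)
29757 − 166.6112 T = 869.064 T − 22335
52092 = 1035.6752 T
T = 50.30 °C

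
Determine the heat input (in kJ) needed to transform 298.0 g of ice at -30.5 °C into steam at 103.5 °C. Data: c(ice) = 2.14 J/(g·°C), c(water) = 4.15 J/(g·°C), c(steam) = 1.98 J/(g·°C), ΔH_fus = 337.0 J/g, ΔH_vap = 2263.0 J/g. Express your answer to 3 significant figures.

q1 (heat ice -30.5→0.0 °C): 298.0 × 2.14 × 30.5 = 19450 J
q2 (melt at 0 °C): 298.0 × 337.0 = 100426 J
q3 (heat water 0.0→100.0 °C): 298.0 × 4.15 × 100.0 = 123670 J
q4 (vaporize at 100 °C): 298.0 × 2263.0 = 674374 J
q5 (heat steam 100.0→103.5 °C): 298.0 × 1.98 × 3.5 = 2065 J
Total: 19450 + 100426 + 123670 + 674374 + 2065 = 919985 J = 920 kJ

q = 920 kJ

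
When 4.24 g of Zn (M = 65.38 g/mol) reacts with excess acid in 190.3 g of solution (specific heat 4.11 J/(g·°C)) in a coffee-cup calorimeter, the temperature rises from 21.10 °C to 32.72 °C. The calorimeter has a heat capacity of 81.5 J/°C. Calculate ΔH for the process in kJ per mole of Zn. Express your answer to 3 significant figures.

ΔH = -155 kJ/mol

|ΔT| = |32.72 − 21.10| = 11.62 °C
|q_surr| = (190.3 × 4.11 + 81.5) × 11.62 = 863.633 × 11.62 = 10040 J
n(Zn) = 4.24 / 65.38 = 0.06485 mol
Temperature rose, so q_rxn = −|q_surr| = -10.04 kJ
ΔH = q_rxn / n = -154.8 kJ/mol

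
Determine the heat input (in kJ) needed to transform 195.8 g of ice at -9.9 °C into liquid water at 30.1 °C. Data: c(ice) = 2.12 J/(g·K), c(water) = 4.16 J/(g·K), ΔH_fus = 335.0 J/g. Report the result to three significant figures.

q = 94.2 kJ

q1 (heat ice -9.9→0.0 °C): 195.8 × 2.12 × 9.9 = 4109 J
q2 (melt at 0 °C): 195.8 × 335.0 = 65593 J
q3 (heat water 0.0→30.1 °C): 195.8 × 4.16 × 30.1 = 24517 J
Total: 4109 + 65593 + 24517 = 94219 J = 94.2 kJ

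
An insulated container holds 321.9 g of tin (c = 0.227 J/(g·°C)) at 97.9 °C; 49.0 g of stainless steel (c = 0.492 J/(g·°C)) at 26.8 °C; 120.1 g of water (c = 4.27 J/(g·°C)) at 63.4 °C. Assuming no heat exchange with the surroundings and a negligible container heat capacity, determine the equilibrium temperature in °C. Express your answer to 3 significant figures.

T_f = 66.1 °C

Σ mᵢcᵢ(T − Tᵢ) = 0  ⇒  T = Σ mᵢcᵢTᵢ / Σ mᵢcᵢ
Σ mᵢcᵢ = 321.9×0.227 + 49.0×0.492 + 120.1×4.27 = 610.0063
Σ mᵢcᵢTᵢ = 73.0713×97.9 + 24.108×26.8 + 512.827×63.4 = 40313
T = 40313 / 610.0063 = 66.09 °C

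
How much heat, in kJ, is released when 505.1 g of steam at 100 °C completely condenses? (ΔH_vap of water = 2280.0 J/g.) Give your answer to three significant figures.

q = 1150 kJ

q = m × ΔH_vap = 505.1 × 2280.0 = 1152000 J = 1150 kJ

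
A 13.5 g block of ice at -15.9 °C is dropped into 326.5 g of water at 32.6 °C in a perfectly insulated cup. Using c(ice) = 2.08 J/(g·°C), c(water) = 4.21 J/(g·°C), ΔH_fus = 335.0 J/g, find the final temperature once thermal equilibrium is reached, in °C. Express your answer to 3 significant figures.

Heat to bring ice to 0 °C and melt it: q₁ = 13.5×2.08×15.9 + 13.5×335.0 = 4969.0 J
Heat the water can supply cooling to 0 °C: 326.5×4.21×32.6 = 44810.8 J > q₁, so all ice melts.
Energy balance: 326.5×4.21×(32.6 − T) = 4969.0 + 13.5×4.21×(T − 0)
1374.565(32.6 − T) = 4969.0 + 56.835 T
44810.8 − 4969.0 = 1431.400 T
T = 39841.8 / 1431.400 = 27.83 °C

T_f = 27.8 °C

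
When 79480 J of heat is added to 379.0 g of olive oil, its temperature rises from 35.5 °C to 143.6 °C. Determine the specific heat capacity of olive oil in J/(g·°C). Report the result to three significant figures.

c = 1.94 J/(g·°C)

c = q / (m ΔT) = 79480 / (379.0 × 108.1)
c = 79480 / 40969.9 = 1.94 J/(g·°C)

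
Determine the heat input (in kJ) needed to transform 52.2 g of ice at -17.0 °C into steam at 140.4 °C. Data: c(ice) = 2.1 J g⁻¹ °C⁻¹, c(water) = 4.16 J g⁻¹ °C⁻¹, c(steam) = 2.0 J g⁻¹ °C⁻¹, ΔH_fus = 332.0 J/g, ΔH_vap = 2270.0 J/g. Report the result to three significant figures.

q = 164 kJ

q1 (heat ice -17.0→0.0 °C): 52.2 × 2.1 × 17.0 = 1864 J
q2 (melt at 0 °C): 52.2 × 332.0 = 17330 J
q3 (heat water 0.0→100.0 °C): 52.2 × 4.16 × 100.0 = 21715 J
q4 (vaporize at 100 °C): 52.2 × 2270.0 = 118494 J
q5 (heat steam 100.0→140.4 °C): 52.2 × 2.0 × 40.4 = 4218 J
Total: 1864 + 17330 + 21715 + 118494 + 4218 = 163621 J = 164 kJ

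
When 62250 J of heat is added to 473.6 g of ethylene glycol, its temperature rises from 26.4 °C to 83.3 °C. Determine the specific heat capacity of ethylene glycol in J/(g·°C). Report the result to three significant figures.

c = q / (m ΔT) = 62250 / (473.6 × 56.9)
c = 62250 / 26947.84 = 2.31 J/(g·°C)

c = 2.31 J/(g·°C)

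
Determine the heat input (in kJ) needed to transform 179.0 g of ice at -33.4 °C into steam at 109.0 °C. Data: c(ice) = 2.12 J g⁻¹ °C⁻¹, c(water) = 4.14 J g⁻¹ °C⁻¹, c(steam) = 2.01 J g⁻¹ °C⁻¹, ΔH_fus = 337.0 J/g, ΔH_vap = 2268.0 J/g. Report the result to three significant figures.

q = 556 kJ

q1 (heat ice -33.4→0.0 °C): 179.0 × 2.12 × 33.4 = 12675 J
q2 (melt at 0 °C): 179.0 × 337.0 = 60323 J
q3 (heat water 0.0→100.0 °C): 179.0 × 4.14 × 100.0 = 74106 J
q4 (vaporize at 100 °C): 179.0 × 2268.0 = 405972 J
q5 (heat steam 100.0→109.0 °C): 179.0 × 2.01 × 9.0 = 3238 J
Total: 12675 + 60323 + 74106 + 405972 + 3238 = 556314 J = 556 kJ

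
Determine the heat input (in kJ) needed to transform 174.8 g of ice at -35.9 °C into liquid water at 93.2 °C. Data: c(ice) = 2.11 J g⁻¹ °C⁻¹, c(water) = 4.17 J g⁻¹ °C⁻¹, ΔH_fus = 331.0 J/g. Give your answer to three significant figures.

q1 (heat ice -35.9→0.0 °C): 174.8 × 2.11 × 35.9 = 13241 J
q2 (melt at 0 °C): 174.8 × 331.0 = 57859 J
q3 (heat water 0.0→93.2 °C): 174.8 × 4.17 × 93.2 = 67935 J
Total: 13241 + 57859 + 67935 = 139035 J = 139 kJ

q = 139 kJ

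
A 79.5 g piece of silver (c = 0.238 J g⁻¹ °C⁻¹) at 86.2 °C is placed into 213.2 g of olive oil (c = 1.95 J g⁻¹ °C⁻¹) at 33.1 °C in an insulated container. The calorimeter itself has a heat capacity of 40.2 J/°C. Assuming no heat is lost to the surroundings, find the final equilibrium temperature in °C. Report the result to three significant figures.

T_f = 35.2 °C

Heat lost by silver = heat gained by olive oil + calorimeter.
(79.5)(0.238)(86.2 − T) = [(213.2)(1.95) + 40.2](T − 33.1)
18.921 (86.2 − T) = 455.94 (T − 33.1)
1631.0 − 18.921 T = 455.94 T − 15092
16723.0 = 474.861 T
T = 35.22 °C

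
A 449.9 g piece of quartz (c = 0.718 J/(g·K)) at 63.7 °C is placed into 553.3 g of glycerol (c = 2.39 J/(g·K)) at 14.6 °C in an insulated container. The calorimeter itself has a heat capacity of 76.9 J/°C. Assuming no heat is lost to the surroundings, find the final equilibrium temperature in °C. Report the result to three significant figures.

T_f = 23.8 °C

Heat lost by quartz = heat gained by glycerol + calorimeter.
(449.9)(0.718)(63.7 − T) = [(553.3)(2.39) + 76.9](T − 14.6)
323.0282 (63.7 − T) = 1399.287 (T − 14.6)
20577 − 323.0282 T = 1399.287 T − 20430
41007 = 1722.3152 T
T = 23.81 °C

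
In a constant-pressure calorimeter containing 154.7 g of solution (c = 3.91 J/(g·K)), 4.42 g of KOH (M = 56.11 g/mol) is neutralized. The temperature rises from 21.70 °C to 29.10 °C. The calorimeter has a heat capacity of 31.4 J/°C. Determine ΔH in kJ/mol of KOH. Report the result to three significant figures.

ΔH = -59.8 kJ/mol

|ΔT| = |29.10 − 21.70| = 7.40 °C
|q_surr| = (154.7 × 3.91 + 31.4) × 7.40 = 636.277 × 7.40 = 4708 J
n(KOH) = 4.42 / 56.11 = 0.07877 mol
Temperature rose, so q_rxn = −|q_surr| = -4.708 kJ
ΔH = q_rxn / n = -59.77 kJ/mol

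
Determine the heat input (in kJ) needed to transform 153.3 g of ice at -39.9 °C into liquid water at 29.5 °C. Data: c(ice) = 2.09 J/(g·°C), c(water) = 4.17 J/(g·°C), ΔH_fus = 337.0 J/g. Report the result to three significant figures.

q1 (heat ice -39.9→0.0 °C): 153.3 × 2.09 × 39.9 = 12784 J
q2 (melt at 0 °C): 153.3 × 337.0 = 51662 J
q3 (heat water 0.0→29.5 °C): 153.3 × 4.17 × 29.5 = 18858 J
Total: 12784 + 51662 + 18858 = 83304 J = 83.3 kJ

q = 83.3 kJ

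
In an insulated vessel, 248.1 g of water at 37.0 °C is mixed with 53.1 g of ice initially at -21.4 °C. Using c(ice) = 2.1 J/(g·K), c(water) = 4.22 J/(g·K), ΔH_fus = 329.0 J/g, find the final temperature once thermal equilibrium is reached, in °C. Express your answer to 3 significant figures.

Heat to bring ice to 0 °C and melt it: q₁ = 53.1×2.1×21.4 + 53.1×329.0 = 19856 J
Heat the water can supply cooling to 0 °C: 248.1×4.22×37.0 = 38738.3 J > q₁, so all ice melts.
Energy balance: 248.1×4.22×(37.0 − T) = 19856 + 53.1×4.22×(T − 0)
1046.982(37.0 − T) = 19856 + 224.082 T
38738.3 − 19856 = 1271.064 T
T = 18882.3 / 1271.064 = 14.86 °C

T_f = 14.9 °C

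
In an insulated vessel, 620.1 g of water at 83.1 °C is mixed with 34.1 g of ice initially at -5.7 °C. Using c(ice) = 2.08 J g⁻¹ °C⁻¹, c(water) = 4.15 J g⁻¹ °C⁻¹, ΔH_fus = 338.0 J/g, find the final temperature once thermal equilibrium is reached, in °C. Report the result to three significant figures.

Heat to bring ice to 0 °C and melt it: q₁ = 34.1×2.08×5.7 + 34.1×338.0 = 11930 J
Heat the water can supply cooling to 0 °C: 620.1×4.15×83.1 = 213851 J > q₁, so all ice melts.
Energy balance: 620.1×4.15×(83.1 − T) = 11930 + 34.1×4.15×(T − 0)
2573.415(83.1 − T) = 11930 + 141.515 T
213851 − 11930 = 2714.930 T
T = 201921 / 2714.930 = 74.37 °C

T_f = 74.4 °C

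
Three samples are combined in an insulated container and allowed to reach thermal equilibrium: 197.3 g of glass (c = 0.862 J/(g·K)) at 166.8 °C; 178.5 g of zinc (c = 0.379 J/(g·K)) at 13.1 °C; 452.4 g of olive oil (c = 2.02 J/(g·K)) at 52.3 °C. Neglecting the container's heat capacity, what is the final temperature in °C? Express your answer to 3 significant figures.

Σ mᵢcᵢ(T − Tᵢ) = 0  ⇒  T = Σ mᵢcᵢTᵢ / Σ mᵢcᵢ
Σ mᵢcᵢ = 197.3×0.862 + 178.5×0.379 + 452.4×2.02 = 1151.5721
Σ mᵢcᵢTᵢ = 170.0726×166.8 + 67.6515×13.1 + 913.848×52.3 = 77049
T = 77049 / 1151.5721 = 66.91 °C

T_f = 66.9 °C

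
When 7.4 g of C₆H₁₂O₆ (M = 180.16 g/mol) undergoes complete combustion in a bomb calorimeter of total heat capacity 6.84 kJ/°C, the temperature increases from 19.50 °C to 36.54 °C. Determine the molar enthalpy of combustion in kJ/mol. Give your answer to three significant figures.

ΔT = 36.54 − 19.50 = 17.04 °C
q_cal = C_cal × ΔT = 6.84 × 17.04 = 116.5536 kJ
n = 7.4 / 180.16 = 0.04107 mol
q_rxn = −q_cal = -116.5536 kJ
ΔH = -116.5536 / 0.04107 = -2838 kJ/mol

ΔH = -2840 kJ/mol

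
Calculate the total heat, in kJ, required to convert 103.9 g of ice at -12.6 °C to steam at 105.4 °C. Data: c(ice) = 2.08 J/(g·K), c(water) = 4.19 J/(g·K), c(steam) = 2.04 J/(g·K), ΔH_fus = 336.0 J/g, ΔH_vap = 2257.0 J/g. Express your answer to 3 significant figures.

q1 (heat ice -12.6→0.0 °C): 103.9 × 2.08 × 12.6 = 2723 J
q2 (melt at 0 °C): 103.9 × 336.0 = 34910 J
q3 (heat water 0.0→100.0 °C): 103.9 × 4.19 × 100.0 = 43534 J
q4 (vaporize at 100 °C): 103.9 × 2257.0 = 234502 J
q5 (heat steam 100.0→105.4 °C): 103.9 × 2.04 × 5.4 = 1145 J
Total: 2723 + 34910 + 43534 + 234502 + 1145 = 316814 J = 317 kJ

q = 317 kJ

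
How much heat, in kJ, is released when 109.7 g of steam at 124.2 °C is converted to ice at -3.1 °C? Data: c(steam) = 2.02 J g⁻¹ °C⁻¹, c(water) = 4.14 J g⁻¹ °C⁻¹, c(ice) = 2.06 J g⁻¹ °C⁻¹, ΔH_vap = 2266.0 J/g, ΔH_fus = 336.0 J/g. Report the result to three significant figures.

q = 337 kJ

q1 (cool steam 124.2→100 °C): 109.7 × 2.02 × 24.2 = 5363 J
q2 (condense at 100 °C): 109.7 × 2266.0 = 248580 J
q3 (cool water 100→0 °C): 109.7 × 4.14 × 100.0 = 45416 J
q4 (freeze at 0 °C): 109.7 × 336.0 = 36859 J
q5 (cool ice 0→-3.1 °C): 109.7 × 2.06 × 3.1 = 701 J
Total: 5363 + 248580 + 45416 + 36859 + 701 = 336919 J = 337 kJ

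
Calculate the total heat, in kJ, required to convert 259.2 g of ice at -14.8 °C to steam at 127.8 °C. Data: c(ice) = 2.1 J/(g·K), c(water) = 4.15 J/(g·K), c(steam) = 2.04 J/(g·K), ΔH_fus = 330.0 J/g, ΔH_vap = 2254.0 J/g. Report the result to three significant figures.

q = 800 kJ

q1 (heat ice -14.8→0.0 °C): 259.2 × 2.1 × 14.8 = 8056 J
q2 (melt at 0 °C): 259.2 × 330.0 = 85536 J
q3 (heat water 0.0→100.0 °C): 259.2 × 4.15 × 100.0 = 107568 J
q4 (vaporize at 100 °C): 259.2 × 2254.0 = 584237 J
q5 (heat steam 100.0→127.8 °C): 259.2 × 2.04 × 27.8 = 14700 J
Total: 8056 + 85536 + 107568 + 584237 + 14700 = 800097 J = 800 kJ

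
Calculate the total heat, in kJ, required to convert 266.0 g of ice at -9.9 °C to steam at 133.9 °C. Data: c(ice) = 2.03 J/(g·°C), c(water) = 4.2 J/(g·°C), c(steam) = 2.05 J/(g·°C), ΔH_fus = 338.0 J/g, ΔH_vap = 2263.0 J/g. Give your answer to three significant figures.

q = 827 kJ

q1 (heat ice -9.9→0.0 °C): 266.0 × 2.03 × 9.9 = 5346 J
q2 (melt at 0 °C): 266.0 × 338.0 = 89908 J
q3 (heat water 0.0→100.0 °C): 266.0 × 4.2 × 100.0 = 111720 J
q4 (vaporize at 100 °C): 266.0 × 2263.0 = 601958 J
q5 (heat steam 100.0→133.9 °C): 266.0 × 2.05 × 33.9 = 18486 J
Total: 5346 + 89908 + 111720 + 601958 + 18486 = 827418 J = 827 kJ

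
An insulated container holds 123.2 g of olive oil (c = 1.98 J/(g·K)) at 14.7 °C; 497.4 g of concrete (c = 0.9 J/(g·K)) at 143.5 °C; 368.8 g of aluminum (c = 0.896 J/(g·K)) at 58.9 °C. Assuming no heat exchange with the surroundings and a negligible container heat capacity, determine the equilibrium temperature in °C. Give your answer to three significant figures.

Σ mᵢcᵢ(T − Tᵢ) = 0  ⇒  T = Σ mᵢcᵢTᵢ / Σ mᵢcᵢ
Σ mᵢcᵢ = 123.2×1.98 + 497.4×0.9 + 368.8×0.896 = 1022.0408
Σ mᵢcᵢTᵢ = 243.936×14.7 + 447.66×143.5 + 330.4448×58.9 = 87288
T = 87288 / 1022.0408 = 85.41 °C

T_f = 85.4 °C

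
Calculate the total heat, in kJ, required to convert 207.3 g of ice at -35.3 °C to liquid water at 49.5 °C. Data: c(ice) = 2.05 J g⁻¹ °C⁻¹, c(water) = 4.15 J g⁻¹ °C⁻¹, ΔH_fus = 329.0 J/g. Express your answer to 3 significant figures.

q = 126 kJ

q1 (heat ice -35.3→0.0 °C): 207.3 × 2.05 × 35.3 = 15001 J
q2 (melt at 0 °C): 207.3 × 329.0 = 68202 J
q3 (heat water 0.0→49.5 °C): 207.3 × 4.15 × 49.5 = 42585 J
Total: 15001 + 68202 + 42585 = 125788 J = 126 kJ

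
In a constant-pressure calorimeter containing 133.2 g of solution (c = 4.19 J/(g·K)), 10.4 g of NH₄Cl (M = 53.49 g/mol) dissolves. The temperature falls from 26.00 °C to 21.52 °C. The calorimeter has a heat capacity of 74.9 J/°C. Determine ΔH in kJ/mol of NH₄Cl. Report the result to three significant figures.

ΔH = 14.6 kJ/mol

|ΔT| = |21.52 − 26.00| = 4.48 °C
|q_surr| = (133.2 × 4.19 + 74.9) × 4.48 = 633.008 × 4.48 = 2836 J
n(NH₄Cl) = 10.4 / 53.49 = 0.1944 mol
Temperature fell, so q_rxn = +|q_surr| = 2.836 kJ
ΔH = q_rxn / n = 14.59 kJ/mol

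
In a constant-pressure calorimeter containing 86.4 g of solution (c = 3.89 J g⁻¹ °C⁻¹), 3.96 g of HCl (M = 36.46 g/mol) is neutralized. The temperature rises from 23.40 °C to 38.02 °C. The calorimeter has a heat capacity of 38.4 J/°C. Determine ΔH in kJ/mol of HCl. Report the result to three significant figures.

ΔH = -50.4 kJ/mol

|ΔT| = |38.02 − 23.40| = 14.62 °C
|q_surr| = (86.4 × 3.89 + 38.4) × 14.62 = 374.496 × 14.62 = 5475 J
n(HCl) = 3.96 / 36.46 = 0.1086 mol
Temperature rose, so q_rxn = −|q_surr| = -5.475 kJ
ΔH = q_rxn / n = -50.41 kJ/mol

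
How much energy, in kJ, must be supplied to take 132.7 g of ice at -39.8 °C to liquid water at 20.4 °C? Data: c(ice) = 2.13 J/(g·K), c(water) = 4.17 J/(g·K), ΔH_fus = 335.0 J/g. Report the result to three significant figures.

q = 67.0 kJ

q1 (heat ice -39.8→0.0 °C): 132.7 × 2.13 × 39.8 = 11250 J
q2 (melt at 0 °C): 132.7 × 335.0 = 44455 J
q3 (heat water 0.0→20.4 °C): 132.7 × 4.17 × 20.4 = 11289 J
Total: 11250 + 44455 + 11289 = 66994 J = 67.0 kJ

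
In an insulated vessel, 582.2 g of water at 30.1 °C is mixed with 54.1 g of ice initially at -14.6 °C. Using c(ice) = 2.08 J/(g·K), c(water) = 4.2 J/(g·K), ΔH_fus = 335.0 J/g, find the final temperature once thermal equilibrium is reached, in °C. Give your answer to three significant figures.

Heat to bring ice to 0 °C and melt it: q₁ = 54.1×2.08×14.6 + 54.1×335.0 = 19766 J
Heat the water can supply cooling to 0 °C: 582.2×4.2×30.1 = 73601.7 J > q₁, so all ice melts.
Energy balance: 582.2×4.2×(30.1 − T) = 19766 + 54.1×4.2×(T − 0)
2445.24(30.1 − T) = 19766 + 227.22 T
73601.7 − 19766 = 2672.46 T
T = 53835.7 / 2672.46 = 20.14 °C

T_f = 20.1 °C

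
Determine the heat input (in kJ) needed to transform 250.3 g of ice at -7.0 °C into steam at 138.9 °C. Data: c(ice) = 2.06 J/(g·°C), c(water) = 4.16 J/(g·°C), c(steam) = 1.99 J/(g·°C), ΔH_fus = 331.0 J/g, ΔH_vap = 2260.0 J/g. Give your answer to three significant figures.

q = 776 kJ

q1 (heat ice -7.0→0.0 °C): 250.3 × 2.06 × 7.0 = 3609 J
q2 (melt at 0 °C): 250.3 × 331.0 = 82849 J
q3 (heat water 0.0→100.0 °C): 250.3 × 4.16 × 100.0 = 104125 J
q4 (vaporize at 100 °C): 250.3 × 2260.0 = 565678 J
q5 (heat steam 100.0→138.9 °C): 250.3 × 1.99 × 38.9 = 19376 J
Total: 3609 + 82849 + 104125 + 565678 + 19376 = 775637 J = 776 kJ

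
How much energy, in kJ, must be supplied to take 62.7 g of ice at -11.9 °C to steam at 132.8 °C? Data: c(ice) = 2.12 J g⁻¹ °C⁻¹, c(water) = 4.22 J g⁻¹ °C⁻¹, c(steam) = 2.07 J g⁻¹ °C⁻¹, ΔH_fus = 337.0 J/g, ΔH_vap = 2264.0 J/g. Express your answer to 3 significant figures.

q = 195 kJ

q1 (heat ice -11.9→0.0 °C): 62.7 × 2.12 × 11.9 = 1582 J
q2 (melt at 0 °C): 62.7 × 337.0 = 21130 J
q3 (heat water 0.0→100.0 °C): 62.7 × 4.22 × 100.0 = 26459 J
q4 (vaporize at 100 °C): 62.7 × 2264.0 = 141953 J
q5 (heat steam 100.0→132.8 °C): 62.7 × 2.07 × 32.8 = 4257 J
Total: 1582 + 21130 + 26459 + 141953 + 4257 = 195381 J = 195 kJ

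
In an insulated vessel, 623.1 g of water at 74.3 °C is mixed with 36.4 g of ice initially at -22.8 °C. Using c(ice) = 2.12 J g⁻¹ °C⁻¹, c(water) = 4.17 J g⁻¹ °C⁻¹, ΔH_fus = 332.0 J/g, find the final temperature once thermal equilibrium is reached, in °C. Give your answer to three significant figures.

Heat to bring ice to 0 °C and melt it: q₁ = 36.4×2.12×22.8 + 36.4×332.0 = 13844 J
Heat the water can supply cooling to 0 °C: 623.1×4.17×74.3 = 193056 J > q₁, so all ice melts.
Energy balance: 623.1×4.17×(74.3 − T) = 13844 + 36.4×4.17×(T − 0)
2598.327(74.3 − T) = 13844 + 151.788 T
193056 − 13844 = 2750.115 T
T = 179212 / 2750.115 = 65.17 °C

T_f = 65.2 °C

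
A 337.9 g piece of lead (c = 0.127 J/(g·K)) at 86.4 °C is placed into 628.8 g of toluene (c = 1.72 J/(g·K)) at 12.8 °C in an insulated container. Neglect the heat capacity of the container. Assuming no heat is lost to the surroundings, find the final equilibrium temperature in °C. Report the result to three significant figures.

T_f = 15.6 °C

Heat lost by lead = heat gained by toluene.
(337.9)(0.127)(86.4 − T) = (628.8)(1.72)(T − 12.8)
42.9133 (86.4 − T) = 1081.536 (T − 12.8)
3707.7 − 42.9133 T = 1081.536 T − 13844
17551.7 = 1124.4493 T
T = 15.61 °C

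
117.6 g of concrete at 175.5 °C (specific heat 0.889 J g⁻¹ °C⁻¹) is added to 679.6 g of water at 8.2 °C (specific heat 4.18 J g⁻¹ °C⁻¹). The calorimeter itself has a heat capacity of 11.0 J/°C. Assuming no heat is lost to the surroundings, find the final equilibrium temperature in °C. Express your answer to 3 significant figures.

Heat lost by concrete = heat gained by water + calorimeter.
(117.6)(0.889)(175.5 − T) = [(679.6)(4.18) + 11.0](T − 8.2)
104.5464 (175.5 − T) = 2851.728 (T − 8.2)
18348 − 104.5464 T = 2851.728 T − 23384
41732 = 2956.2744 T
T = 14.12 °C

T_f = 14.1 °C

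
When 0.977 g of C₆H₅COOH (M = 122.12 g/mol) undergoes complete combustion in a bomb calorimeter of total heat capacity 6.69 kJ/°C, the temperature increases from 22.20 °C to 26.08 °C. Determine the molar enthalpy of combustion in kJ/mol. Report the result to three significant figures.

ΔT = 26.08 − 22.20 = 3.88 °C
q_cal = C_cal × ΔT = 6.69 × 3.88 = 25.9572 kJ
n = 0.977 / 122.12 = 0.008000 mol
q_rxn = −q_cal = -25.9572 kJ
ΔH = -25.9572 / 0.008000 = -3244.7 kJ/mol

ΔH = -3240 kJ/mol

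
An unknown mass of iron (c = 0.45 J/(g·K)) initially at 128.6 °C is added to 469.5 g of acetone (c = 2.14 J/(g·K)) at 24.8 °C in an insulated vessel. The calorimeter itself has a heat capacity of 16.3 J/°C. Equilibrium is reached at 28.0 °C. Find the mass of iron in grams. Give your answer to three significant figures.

m = 72.2 g

q_gained = (469.5 × 2.14 + 16.3) × (28.0 − 24.8) = 3267 J
q_lost = m × 0.45 × (128.6 − 28.0) = 45.27 m
m = 3267 / 45.27 = 72.2 g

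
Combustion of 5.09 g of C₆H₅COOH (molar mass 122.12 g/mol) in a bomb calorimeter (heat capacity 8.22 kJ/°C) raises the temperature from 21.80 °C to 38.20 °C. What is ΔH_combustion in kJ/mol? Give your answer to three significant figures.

ΔT = 38.20 − 21.80 = 16.40 °C
q_cal = C_cal × ΔT = 8.22 × 16.40 = 134.808 kJ
n = 5.09 / 122.12 = 0.04168 mol
q_rxn = −q_cal = -134.808 kJ
ΔH = -134.808 / 0.04168 = -3234 kJ/mol

ΔH = -3230 kJ/mol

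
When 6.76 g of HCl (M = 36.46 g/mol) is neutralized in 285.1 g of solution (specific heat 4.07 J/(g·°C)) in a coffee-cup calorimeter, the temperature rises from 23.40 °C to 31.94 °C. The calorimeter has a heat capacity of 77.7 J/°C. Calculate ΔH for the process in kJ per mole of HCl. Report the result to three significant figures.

|ΔT| = |31.94 − 23.40| = 8.54 °C
|q_surr| = (285.1 × 4.07 + 77.7) × 8.54 = 1238.057 × 8.54 = 10570 J
n(HCl) = 6.76 / 36.46 = 0.1854 mol
Temperature rose, so q_rxn = −|q_surr| = -10.57 kJ
ΔH = q_rxn / n = -57.01 kJ/mol

ΔH = -57.0 kJ/mol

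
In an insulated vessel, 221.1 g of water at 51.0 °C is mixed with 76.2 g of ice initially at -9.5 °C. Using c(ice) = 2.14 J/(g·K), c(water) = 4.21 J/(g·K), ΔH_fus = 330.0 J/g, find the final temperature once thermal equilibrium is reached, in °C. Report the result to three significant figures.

T_f = 16.6 °C

Heat to bring ice to 0 °C and melt it: q₁ = 76.2×2.14×9.5 + 76.2×330.0 = 26695 J
Heat the water can supply cooling to 0 °C: 221.1×4.21×51.0 = 47472.4 J > q₁, so all ice melts.
Energy balance: 221.1×4.21×(51.0 − T) = 26695 + 76.2×4.21×(T − 0)
930.831(51.0 − T) = 26695 + 320.802 T
47472.4 − 26695 = 1251.633 T
T = 20777.4 / 1251.633 = 16.60 °C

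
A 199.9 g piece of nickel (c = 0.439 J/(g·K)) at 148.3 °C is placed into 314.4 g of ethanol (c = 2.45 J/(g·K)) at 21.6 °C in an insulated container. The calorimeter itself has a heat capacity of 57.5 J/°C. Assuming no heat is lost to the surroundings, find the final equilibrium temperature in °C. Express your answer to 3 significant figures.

T_f = 33.7 °C

Heat lost by nickel = heat gained by ethanol + calorimeter.
(199.9)(0.439)(148.3 − T) = [(314.4)(2.45) + 57.5](T − 21.6)
87.7561 (148.3 − T) = 827.78 (T − 21.6)
13014 − 87.7561 T = 827.78 T − 17880
30894 = 915.5361 T
T = 33.74 °C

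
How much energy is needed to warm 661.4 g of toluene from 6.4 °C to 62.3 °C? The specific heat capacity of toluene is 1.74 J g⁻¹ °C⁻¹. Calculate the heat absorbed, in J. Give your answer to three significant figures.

q = 64300 J

q = m c ΔT = 661.4 × 1.74 × (62.3 − 6.4)
q = 661.4 × 1.74 × 55.9 = 64330 J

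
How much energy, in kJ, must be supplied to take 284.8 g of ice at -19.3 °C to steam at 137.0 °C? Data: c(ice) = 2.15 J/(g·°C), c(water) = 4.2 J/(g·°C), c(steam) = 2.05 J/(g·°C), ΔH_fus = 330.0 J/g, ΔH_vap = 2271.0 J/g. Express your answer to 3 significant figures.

q = 894 kJ

q1 (heat ice -19.3→0.0 °C): 284.8 × 2.15 × 19.3 = 11818 J
q2 (melt at 0 °C): 284.8 × 330.0 = 93984 J
q3 (heat water 0.0→100.0 °C): 284.8 × 4.2 × 100.0 = 119616 J
q4 (vaporize at 100 °C): 284.8 × 2271.0 = 646781 J
q5 (heat steam 100.0→137.0 °C): 284.8 × 2.05 × 37.0 = 21602 J
Total: 11818 + 93984 + 119616 + 646781 + 21602 = 893801 J = 894 kJ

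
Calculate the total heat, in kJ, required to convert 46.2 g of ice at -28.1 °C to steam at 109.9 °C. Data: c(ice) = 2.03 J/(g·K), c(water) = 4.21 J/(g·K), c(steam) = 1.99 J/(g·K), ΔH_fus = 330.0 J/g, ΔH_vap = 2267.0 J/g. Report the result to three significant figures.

q1 (heat ice -28.1→0.0 °C): 46.2 × 2.03 × 28.1 = 2635 J
q2 (melt at 0 °C): 46.2 × 330.0 = 15246 J
q3 (heat water 0.0→100.0 °C): 46.2 × 4.21 × 100.0 = 19450 J
q4 (vaporize at 100 °C): 46.2 × 2267.0 = 104735 J
q5 (heat steam 100.0→109.9 °C): 46.2 × 1.99 × 9.9 = 910 J
Total: 2635 + 15246 + 19450 + 104735 + 910 = 142976 J = 143 kJ

q = 143 kJ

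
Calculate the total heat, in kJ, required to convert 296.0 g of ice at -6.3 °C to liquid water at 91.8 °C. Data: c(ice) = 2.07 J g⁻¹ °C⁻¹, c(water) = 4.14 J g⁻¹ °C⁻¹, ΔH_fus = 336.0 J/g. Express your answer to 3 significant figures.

q = 216 kJ

q1 (heat ice -6.3→0.0 °C): 296.0 × 2.07 × 6.3 = 3860 J
q2 (melt at 0 °C): 296.0 × 336.0 = 99456 J
q3 (heat water 0.0→91.8 °C): 296.0 × 4.14 × 91.8 = 112495 J
Total: 3860 + 99456 + 112495 = 215811 J = 216 kJ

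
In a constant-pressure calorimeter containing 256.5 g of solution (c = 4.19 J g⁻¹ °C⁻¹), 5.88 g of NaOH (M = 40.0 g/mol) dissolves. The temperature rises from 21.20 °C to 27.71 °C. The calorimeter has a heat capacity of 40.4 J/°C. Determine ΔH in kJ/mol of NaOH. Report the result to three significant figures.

|ΔT| = |27.71 − 21.20| = 6.51 °C
|q_surr| = (256.5 × 4.19 + 40.4) × 6.51 = 1115.135 × 6.51 = 7260 J
n(NaOH) = 5.88 / 40.0 = 0.1470 mol
Temperature rose, so q_rxn = −|q_surr| = -7.260 kJ
ΔH = q_rxn / n = -49.39 kJ/mol

ΔH = -49.4 kJ/mol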